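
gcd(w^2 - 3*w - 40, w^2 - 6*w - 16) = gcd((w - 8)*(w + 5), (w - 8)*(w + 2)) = w - 8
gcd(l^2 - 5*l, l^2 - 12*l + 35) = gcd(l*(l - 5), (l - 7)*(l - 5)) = l - 5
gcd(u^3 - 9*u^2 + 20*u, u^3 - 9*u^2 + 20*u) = u^3 - 9*u^2 + 20*u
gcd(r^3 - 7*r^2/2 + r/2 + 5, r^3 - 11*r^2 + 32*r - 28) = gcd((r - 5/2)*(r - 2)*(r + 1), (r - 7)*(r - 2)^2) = r - 2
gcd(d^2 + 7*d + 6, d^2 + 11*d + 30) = d + 6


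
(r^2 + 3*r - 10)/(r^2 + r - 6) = (r + 5)/(r + 3)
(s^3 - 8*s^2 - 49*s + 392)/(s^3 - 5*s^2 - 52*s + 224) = (s - 7)/(s - 4)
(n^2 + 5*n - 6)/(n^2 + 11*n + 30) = (n - 1)/(n + 5)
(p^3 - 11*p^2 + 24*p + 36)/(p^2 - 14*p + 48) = (p^2 - 5*p - 6)/(p - 8)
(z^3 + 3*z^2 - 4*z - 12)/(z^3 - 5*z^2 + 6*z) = (z^2 + 5*z + 6)/(z*(z - 3))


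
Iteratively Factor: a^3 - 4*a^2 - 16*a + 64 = (a - 4)*(a^2 - 16) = (a - 4)^2*(a + 4)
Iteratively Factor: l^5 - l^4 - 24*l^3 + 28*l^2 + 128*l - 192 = (l - 2)*(l^4 + l^3 - 22*l^2 - 16*l + 96) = (l - 2)^2*(l^3 + 3*l^2 - 16*l - 48) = (l - 2)^2*(l + 3)*(l^2 - 16) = (l - 4)*(l - 2)^2*(l + 3)*(l + 4)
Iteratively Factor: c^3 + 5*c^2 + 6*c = (c)*(c^2 + 5*c + 6) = c*(c + 3)*(c + 2)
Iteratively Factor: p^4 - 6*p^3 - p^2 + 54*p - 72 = (p + 3)*(p^3 - 9*p^2 + 26*p - 24) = (p - 2)*(p + 3)*(p^2 - 7*p + 12) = (p - 4)*(p - 2)*(p + 3)*(p - 3)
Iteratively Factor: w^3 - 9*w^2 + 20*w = (w)*(w^2 - 9*w + 20) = w*(w - 4)*(w - 5)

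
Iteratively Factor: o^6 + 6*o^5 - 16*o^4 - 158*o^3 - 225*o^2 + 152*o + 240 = (o + 4)*(o^5 + 2*o^4 - 24*o^3 - 62*o^2 + 23*o + 60) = (o - 5)*(o + 4)*(o^4 + 7*o^3 + 11*o^2 - 7*o - 12) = (o - 5)*(o + 4)^2*(o^3 + 3*o^2 - o - 3) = (o - 5)*(o - 1)*(o + 4)^2*(o^2 + 4*o + 3) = (o - 5)*(o - 1)*(o + 3)*(o + 4)^2*(o + 1)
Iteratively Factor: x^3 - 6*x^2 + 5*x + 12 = (x + 1)*(x^2 - 7*x + 12) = (x - 3)*(x + 1)*(x - 4)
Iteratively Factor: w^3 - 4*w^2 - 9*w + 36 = (w - 4)*(w^2 - 9) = (w - 4)*(w + 3)*(w - 3)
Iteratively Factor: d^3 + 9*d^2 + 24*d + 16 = (d + 1)*(d^2 + 8*d + 16) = (d + 1)*(d + 4)*(d + 4)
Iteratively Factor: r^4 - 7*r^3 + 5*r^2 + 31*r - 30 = (r + 2)*(r^3 - 9*r^2 + 23*r - 15) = (r - 3)*(r + 2)*(r^2 - 6*r + 5) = (r - 5)*(r - 3)*(r + 2)*(r - 1)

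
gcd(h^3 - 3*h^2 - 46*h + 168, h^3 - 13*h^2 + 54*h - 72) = h^2 - 10*h + 24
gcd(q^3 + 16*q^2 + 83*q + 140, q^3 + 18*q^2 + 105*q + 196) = q^2 + 11*q + 28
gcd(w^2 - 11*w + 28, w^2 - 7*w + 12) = w - 4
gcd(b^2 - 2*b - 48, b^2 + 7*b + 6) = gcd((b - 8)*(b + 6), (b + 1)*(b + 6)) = b + 6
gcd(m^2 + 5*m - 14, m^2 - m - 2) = m - 2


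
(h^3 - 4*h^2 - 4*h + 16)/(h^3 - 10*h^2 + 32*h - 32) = (h + 2)/(h - 4)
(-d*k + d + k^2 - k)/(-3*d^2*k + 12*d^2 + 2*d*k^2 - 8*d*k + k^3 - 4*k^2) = (k - 1)/(3*d*k - 12*d + k^2 - 4*k)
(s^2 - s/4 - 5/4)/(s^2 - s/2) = (4*s^2 - s - 5)/(2*s*(2*s - 1))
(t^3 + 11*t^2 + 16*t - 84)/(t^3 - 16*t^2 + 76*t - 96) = (t^2 + 13*t + 42)/(t^2 - 14*t + 48)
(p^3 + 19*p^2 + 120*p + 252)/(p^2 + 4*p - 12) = (p^2 + 13*p + 42)/(p - 2)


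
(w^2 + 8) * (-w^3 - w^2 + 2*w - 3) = -w^5 - w^4 - 6*w^3 - 11*w^2 + 16*w - 24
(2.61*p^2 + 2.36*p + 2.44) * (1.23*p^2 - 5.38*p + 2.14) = 3.2103*p^4 - 11.139*p^3 - 4.1102*p^2 - 8.0768*p + 5.2216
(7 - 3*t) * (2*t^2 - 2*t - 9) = -6*t^3 + 20*t^2 + 13*t - 63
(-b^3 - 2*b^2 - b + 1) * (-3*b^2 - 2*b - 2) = 3*b^5 + 8*b^4 + 9*b^3 + 3*b^2 - 2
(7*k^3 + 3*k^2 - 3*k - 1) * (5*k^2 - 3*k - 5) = 35*k^5 - 6*k^4 - 59*k^3 - 11*k^2 + 18*k + 5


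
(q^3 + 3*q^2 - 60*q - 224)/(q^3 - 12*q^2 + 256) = (q + 7)/(q - 8)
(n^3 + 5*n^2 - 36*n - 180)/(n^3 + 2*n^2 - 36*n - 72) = (n + 5)/(n + 2)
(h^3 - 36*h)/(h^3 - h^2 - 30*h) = (h + 6)/(h + 5)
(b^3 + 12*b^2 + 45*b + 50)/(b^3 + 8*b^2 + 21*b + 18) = (b^2 + 10*b + 25)/(b^2 + 6*b + 9)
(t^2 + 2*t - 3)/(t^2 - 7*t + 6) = (t + 3)/(t - 6)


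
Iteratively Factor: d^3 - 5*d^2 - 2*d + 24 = (d - 4)*(d^2 - d - 6) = (d - 4)*(d + 2)*(d - 3)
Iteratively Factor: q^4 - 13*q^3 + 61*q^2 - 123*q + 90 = (q - 5)*(q^3 - 8*q^2 + 21*q - 18) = (q - 5)*(q - 2)*(q^2 - 6*q + 9) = (q - 5)*(q - 3)*(q - 2)*(q - 3)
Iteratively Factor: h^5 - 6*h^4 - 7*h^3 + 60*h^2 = (h)*(h^4 - 6*h^3 - 7*h^2 + 60*h) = h*(h - 4)*(h^3 - 2*h^2 - 15*h) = h^2*(h - 4)*(h^2 - 2*h - 15) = h^2*(h - 4)*(h + 3)*(h - 5)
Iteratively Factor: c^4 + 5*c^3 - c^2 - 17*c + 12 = (c + 3)*(c^3 + 2*c^2 - 7*c + 4) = (c - 1)*(c + 3)*(c^2 + 3*c - 4) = (c - 1)^2*(c + 3)*(c + 4)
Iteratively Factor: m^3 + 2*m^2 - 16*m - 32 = (m + 2)*(m^2 - 16) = (m - 4)*(m + 2)*(m + 4)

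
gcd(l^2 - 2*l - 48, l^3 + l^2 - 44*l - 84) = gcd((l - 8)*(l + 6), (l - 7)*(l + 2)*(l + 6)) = l + 6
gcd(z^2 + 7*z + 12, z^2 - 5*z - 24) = z + 3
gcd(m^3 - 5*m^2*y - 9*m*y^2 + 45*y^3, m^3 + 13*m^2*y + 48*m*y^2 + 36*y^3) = 1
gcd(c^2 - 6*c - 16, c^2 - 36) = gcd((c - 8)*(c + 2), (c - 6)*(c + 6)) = 1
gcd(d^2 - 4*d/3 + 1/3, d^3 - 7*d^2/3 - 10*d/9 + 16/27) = d - 1/3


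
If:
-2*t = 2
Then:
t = -1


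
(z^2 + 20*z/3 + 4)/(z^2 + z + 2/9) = 3*(z + 6)/(3*z + 1)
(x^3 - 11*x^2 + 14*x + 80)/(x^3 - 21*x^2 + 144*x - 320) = (x + 2)/(x - 8)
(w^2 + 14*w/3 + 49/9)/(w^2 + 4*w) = (9*w^2 + 42*w + 49)/(9*w*(w + 4))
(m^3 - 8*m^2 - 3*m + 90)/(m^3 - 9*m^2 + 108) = (m - 5)/(m - 6)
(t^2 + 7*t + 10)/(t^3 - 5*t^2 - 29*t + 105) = (t + 2)/(t^2 - 10*t + 21)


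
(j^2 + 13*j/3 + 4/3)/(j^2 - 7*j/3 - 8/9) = 3*(j + 4)/(3*j - 8)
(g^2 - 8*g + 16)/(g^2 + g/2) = 2*(g^2 - 8*g + 16)/(g*(2*g + 1))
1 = 1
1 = 1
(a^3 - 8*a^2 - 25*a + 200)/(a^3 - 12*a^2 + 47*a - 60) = (a^2 - 3*a - 40)/(a^2 - 7*a + 12)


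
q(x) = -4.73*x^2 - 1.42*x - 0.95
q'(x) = -9.46*x - 1.42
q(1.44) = -12.80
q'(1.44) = -15.04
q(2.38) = -31.12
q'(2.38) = -23.93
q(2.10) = -24.79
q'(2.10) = -21.29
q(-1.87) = -14.83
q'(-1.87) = 16.27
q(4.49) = -102.68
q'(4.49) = -43.90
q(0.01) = -0.96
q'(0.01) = -1.51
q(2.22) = -27.41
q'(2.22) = -22.42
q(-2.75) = -32.82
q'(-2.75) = 24.60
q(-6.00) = -162.71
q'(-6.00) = 55.34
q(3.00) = -47.78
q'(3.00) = -29.80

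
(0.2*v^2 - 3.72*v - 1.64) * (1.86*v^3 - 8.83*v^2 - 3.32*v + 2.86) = 0.372*v^5 - 8.6852*v^4 + 29.1332*v^3 + 27.4036*v^2 - 5.1944*v - 4.6904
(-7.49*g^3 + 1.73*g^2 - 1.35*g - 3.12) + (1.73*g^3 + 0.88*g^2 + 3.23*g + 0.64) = -5.76*g^3 + 2.61*g^2 + 1.88*g - 2.48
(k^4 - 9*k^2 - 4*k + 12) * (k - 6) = k^5 - 6*k^4 - 9*k^3 + 50*k^2 + 36*k - 72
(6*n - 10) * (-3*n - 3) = -18*n^2 + 12*n + 30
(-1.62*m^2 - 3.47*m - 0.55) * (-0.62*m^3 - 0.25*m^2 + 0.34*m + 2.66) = 1.0044*m^5 + 2.5564*m^4 + 0.6577*m^3 - 5.3515*m^2 - 9.4172*m - 1.463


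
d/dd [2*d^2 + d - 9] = 4*d + 1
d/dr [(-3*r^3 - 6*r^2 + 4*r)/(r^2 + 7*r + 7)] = (-3*r^4 - 42*r^3 - 109*r^2 - 84*r + 28)/(r^4 + 14*r^3 + 63*r^2 + 98*r + 49)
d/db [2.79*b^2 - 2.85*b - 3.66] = 5.58*b - 2.85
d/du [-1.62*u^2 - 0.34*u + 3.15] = -3.24*u - 0.34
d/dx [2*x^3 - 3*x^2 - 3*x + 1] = 6*x^2 - 6*x - 3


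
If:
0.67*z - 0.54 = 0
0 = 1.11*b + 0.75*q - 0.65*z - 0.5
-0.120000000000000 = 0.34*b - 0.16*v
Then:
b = 0.470588235294118*v - 0.352941176470588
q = 1.8875270705297 - 0.696470588235294*v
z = 0.81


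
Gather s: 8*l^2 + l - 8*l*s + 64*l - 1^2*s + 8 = 8*l^2 + 65*l + s*(-8*l - 1) + 8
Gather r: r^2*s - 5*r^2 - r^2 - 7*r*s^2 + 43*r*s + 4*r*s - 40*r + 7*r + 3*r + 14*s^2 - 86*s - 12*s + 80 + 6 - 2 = r^2*(s - 6) + r*(-7*s^2 + 47*s - 30) + 14*s^2 - 98*s + 84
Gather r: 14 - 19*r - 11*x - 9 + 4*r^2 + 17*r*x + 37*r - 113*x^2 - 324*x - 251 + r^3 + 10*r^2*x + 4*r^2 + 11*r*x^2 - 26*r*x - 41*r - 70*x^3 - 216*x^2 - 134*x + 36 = r^3 + r^2*(10*x + 8) + r*(11*x^2 - 9*x - 23) - 70*x^3 - 329*x^2 - 469*x - 210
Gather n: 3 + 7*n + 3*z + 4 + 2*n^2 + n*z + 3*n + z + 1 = 2*n^2 + n*(z + 10) + 4*z + 8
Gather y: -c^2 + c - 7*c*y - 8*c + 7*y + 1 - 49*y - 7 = -c^2 - 7*c + y*(-7*c - 42) - 6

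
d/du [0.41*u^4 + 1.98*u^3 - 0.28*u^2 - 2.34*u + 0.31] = 1.64*u^3 + 5.94*u^2 - 0.56*u - 2.34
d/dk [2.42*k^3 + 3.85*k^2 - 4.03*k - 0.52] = 7.26*k^2 + 7.7*k - 4.03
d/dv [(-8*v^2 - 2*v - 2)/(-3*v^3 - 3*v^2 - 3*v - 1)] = 4*(-6*v^4 - 3*v^3 + v - 1)/(9*v^6 + 18*v^5 + 27*v^4 + 24*v^3 + 15*v^2 + 6*v + 1)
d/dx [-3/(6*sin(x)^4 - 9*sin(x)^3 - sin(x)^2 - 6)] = 3*(24*sin(x)^2 - 27*sin(x) - 2)*sin(x)*cos(x)/(-6*sin(x)^4 + 9*sin(x)^3 + sin(x)^2 + 6)^2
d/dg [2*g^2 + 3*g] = 4*g + 3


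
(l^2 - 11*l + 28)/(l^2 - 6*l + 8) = (l - 7)/(l - 2)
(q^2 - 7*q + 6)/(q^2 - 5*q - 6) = (q - 1)/(q + 1)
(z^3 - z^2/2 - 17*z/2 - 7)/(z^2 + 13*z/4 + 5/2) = 2*(2*z^2 - 5*z - 7)/(4*z + 5)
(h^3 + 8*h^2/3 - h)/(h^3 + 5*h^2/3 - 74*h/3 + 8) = h*(h + 3)/(h^2 + 2*h - 24)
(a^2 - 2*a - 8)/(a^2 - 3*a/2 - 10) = 2*(a + 2)/(2*a + 5)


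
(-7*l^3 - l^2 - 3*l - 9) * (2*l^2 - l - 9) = -14*l^5 + 5*l^4 + 58*l^3 - 6*l^2 + 36*l + 81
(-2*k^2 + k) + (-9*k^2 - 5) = -11*k^2 + k - 5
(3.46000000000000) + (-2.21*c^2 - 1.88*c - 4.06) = -2.21*c^2 - 1.88*c - 0.6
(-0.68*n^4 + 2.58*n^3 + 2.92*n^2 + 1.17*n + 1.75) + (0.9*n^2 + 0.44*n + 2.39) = -0.68*n^4 + 2.58*n^3 + 3.82*n^2 + 1.61*n + 4.14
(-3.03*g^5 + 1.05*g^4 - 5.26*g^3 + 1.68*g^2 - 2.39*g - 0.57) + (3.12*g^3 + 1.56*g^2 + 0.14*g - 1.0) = -3.03*g^5 + 1.05*g^4 - 2.14*g^3 + 3.24*g^2 - 2.25*g - 1.57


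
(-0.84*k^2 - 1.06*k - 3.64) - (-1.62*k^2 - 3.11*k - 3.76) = 0.78*k^2 + 2.05*k + 0.12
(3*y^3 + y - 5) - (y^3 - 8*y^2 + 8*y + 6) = 2*y^3 + 8*y^2 - 7*y - 11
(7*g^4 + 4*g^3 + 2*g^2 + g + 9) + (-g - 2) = 7*g^4 + 4*g^3 + 2*g^2 + 7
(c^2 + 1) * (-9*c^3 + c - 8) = -9*c^5 - 8*c^3 - 8*c^2 + c - 8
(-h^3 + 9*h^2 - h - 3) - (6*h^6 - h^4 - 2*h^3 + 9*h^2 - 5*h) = -6*h^6 + h^4 + h^3 + 4*h - 3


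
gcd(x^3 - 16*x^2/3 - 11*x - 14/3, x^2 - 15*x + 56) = x - 7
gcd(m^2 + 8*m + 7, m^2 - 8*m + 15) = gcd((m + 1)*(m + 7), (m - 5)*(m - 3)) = 1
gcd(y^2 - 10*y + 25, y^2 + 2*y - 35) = y - 5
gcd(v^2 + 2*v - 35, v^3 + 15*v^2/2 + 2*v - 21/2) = v + 7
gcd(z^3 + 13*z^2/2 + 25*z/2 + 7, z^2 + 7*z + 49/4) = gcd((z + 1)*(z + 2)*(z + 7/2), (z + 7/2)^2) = z + 7/2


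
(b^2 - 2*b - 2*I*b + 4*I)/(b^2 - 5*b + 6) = (b - 2*I)/(b - 3)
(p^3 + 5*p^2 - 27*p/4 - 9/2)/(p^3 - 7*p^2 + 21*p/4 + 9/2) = (p + 6)/(p - 6)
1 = 1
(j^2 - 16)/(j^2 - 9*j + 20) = (j + 4)/(j - 5)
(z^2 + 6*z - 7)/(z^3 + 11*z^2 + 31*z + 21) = (z - 1)/(z^2 + 4*z + 3)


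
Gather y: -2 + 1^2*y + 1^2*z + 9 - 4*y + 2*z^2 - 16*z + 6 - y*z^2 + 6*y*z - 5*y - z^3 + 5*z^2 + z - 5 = y*(-z^2 + 6*z - 8) - z^3 + 7*z^2 - 14*z + 8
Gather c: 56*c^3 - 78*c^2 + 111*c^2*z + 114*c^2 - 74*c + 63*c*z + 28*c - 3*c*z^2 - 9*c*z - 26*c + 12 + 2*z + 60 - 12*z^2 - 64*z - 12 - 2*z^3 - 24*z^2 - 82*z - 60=56*c^3 + c^2*(111*z + 36) + c*(-3*z^2 + 54*z - 72) - 2*z^3 - 36*z^2 - 144*z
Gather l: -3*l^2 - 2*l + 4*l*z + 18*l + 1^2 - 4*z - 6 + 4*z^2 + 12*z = -3*l^2 + l*(4*z + 16) + 4*z^2 + 8*z - 5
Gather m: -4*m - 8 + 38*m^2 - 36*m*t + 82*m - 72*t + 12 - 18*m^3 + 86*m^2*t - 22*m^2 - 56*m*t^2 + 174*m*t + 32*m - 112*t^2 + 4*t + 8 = -18*m^3 + m^2*(86*t + 16) + m*(-56*t^2 + 138*t + 110) - 112*t^2 - 68*t + 12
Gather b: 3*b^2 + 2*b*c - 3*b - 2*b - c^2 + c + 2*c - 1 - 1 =3*b^2 + b*(2*c - 5) - c^2 + 3*c - 2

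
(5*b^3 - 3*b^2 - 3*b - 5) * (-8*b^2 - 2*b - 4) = -40*b^5 + 14*b^4 + 10*b^3 + 58*b^2 + 22*b + 20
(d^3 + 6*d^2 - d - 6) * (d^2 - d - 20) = d^5 + 5*d^4 - 27*d^3 - 125*d^2 + 26*d + 120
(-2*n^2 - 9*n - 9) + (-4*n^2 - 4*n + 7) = -6*n^2 - 13*n - 2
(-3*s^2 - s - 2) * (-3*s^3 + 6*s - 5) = 9*s^5 + 3*s^4 - 12*s^3 + 9*s^2 - 7*s + 10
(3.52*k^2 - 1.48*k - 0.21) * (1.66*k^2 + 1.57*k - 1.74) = 5.8432*k^4 + 3.0696*k^3 - 8.797*k^2 + 2.2455*k + 0.3654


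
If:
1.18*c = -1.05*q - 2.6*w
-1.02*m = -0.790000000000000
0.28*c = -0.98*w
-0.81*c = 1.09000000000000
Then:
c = -1.35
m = 0.77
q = 0.56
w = 0.38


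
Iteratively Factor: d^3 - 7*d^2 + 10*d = (d)*(d^2 - 7*d + 10) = d*(d - 2)*(d - 5)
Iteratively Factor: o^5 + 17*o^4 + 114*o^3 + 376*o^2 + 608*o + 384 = (o + 4)*(o^4 + 13*o^3 + 62*o^2 + 128*o + 96) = (o + 2)*(o + 4)*(o^3 + 11*o^2 + 40*o + 48) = (o + 2)*(o + 4)^2*(o^2 + 7*o + 12) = (o + 2)*(o + 4)^3*(o + 3)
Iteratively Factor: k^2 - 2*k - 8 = (k + 2)*(k - 4)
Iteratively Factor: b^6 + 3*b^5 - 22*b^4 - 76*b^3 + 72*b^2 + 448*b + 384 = (b + 2)*(b^5 + b^4 - 24*b^3 - 28*b^2 + 128*b + 192) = (b - 4)*(b + 2)*(b^4 + 5*b^3 - 4*b^2 - 44*b - 48) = (b - 4)*(b + 2)*(b + 4)*(b^3 + b^2 - 8*b - 12) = (b - 4)*(b - 3)*(b + 2)*(b + 4)*(b^2 + 4*b + 4) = (b - 4)*(b - 3)*(b + 2)^2*(b + 4)*(b + 2)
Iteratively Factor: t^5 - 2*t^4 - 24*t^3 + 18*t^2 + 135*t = (t - 3)*(t^4 + t^3 - 21*t^2 - 45*t) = (t - 3)*(t + 3)*(t^3 - 2*t^2 - 15*t) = (t - 5)*(t - 3)*(t + 3)*(t^2 + 3*t) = (t - 5)*(t - 3)*(t + 3)^2*(t)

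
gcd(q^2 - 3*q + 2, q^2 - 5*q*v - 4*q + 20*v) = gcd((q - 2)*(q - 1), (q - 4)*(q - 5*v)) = 1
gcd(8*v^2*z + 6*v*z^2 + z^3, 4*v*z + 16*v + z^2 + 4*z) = 4*v + z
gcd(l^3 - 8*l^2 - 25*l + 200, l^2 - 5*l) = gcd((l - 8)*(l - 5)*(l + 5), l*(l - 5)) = l - 5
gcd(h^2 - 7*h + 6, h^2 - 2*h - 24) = h - 6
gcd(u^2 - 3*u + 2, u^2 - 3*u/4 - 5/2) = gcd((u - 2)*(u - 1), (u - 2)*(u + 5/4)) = u - 2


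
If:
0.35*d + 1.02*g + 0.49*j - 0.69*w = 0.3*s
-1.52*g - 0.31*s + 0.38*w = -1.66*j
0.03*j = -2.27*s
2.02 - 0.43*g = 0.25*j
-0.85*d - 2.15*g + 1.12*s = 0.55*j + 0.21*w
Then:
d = -10.15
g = 3.19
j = 2.59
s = -0.03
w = 1.43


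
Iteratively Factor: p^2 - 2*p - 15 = (p - 5)*(p + 3)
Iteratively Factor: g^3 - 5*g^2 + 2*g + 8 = (g - 2)*(g^2 - 3*g - 4) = (g - 4)*(g - 2)*(g + 1)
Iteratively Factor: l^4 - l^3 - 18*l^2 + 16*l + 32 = (l + 4)*(l^3 - 5*l^2 + 2*l + 8) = (l - 4)*(l + 4)*(l^2 - l - 2) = (l - 4)*(l + 1)*(l + 4)*(l - 2)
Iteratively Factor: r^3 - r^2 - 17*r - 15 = (r + 3)*(r^2 - 4*r - 5) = (r + 1)*(r + 3)*(r - 5)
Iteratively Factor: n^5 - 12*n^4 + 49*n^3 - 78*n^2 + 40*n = (n - 2)*(n^4 - 10*n^3 + 29*n^2 - 20*n) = n*(n - 2)*(n^3 - 10*n^2 + 29*n - 20) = n*(n - 2)*(n - 1)*(n^2 - 9*n + 20) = n*(n - 5)*(n - 2)*(n - 1)*(n - 4)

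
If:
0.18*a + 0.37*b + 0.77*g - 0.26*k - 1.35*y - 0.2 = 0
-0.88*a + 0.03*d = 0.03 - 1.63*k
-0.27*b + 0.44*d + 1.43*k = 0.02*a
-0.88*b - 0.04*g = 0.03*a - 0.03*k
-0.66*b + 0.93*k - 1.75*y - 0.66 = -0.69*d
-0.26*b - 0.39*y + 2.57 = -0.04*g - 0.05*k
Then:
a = -17.56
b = -0.34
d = 31.63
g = 13.21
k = -10.04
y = 6.89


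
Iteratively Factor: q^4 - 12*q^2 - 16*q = (q - 4)*(q^3 + 4*q^2 + 4*q) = (q - 4)*(q + 2)*(q^2 + 2*q) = q*(q - 4)*(q + 2)*(q + 2)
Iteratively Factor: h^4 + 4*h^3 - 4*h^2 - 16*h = (h + 2)*(h^3 + 2*h^2 - 8*h) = (h - 2)*(h + 2)*(h^2 + 4*h) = (h - 2)*(h + 2)*(h + 4)*(h)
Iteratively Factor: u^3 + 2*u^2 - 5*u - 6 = (u + 1)*(u^2 + u - 6) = (u + 1)*(u + 3)*(u - 2)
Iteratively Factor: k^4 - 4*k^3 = (k)*(k^3 - 4*k^2) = k^2*(k^2 - 4*k) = k^2*(k - 4)*(k)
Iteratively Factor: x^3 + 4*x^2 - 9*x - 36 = (x - 3)*(x^2 + 7*x + 12) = (x - 3)*(x + 3)*(x + 4)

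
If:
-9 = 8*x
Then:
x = -9/8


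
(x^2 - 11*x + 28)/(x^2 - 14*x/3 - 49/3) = 3*(x - 4)/(3*x + 7)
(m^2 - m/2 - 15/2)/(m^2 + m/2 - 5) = (m - 3)/(m - 2)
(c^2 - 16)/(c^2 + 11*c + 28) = (c - 4)/(c + 7)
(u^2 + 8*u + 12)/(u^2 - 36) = (u + 2)/(u - 6)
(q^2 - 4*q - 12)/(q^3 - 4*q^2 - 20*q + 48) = (q + 2)/(q^2 + 2*q - 8)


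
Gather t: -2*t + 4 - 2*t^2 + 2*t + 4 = 8 - 2*t^2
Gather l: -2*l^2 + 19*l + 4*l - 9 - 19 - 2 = -2*l^2 + 23*l - 30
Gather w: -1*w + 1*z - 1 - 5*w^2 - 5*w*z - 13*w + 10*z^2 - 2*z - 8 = -5*w^2 + w*(-5*z - 14) + 10*z^2 - z - 9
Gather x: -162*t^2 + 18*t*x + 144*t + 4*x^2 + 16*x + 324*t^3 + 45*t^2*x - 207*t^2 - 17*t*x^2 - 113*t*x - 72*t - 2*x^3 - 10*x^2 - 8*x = 324*t^3 - 369*t^2 + 72*t - 2*x^3 + x^2*(-17*t - 6) + x*(45*t^2 - 95*t + 8)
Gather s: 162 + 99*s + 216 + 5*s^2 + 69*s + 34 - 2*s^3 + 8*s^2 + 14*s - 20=-2*s^3 + 13*s^2 + 182*s + 392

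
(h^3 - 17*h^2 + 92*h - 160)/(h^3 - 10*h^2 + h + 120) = (h - 4)/(h + 3)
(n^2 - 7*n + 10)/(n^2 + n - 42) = (n^2 - 7*n + 10)/(n^2 + n - 42)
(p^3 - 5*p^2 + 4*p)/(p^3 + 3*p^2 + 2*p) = (p^2 - 5*p + 4)/(p^2 + 3*p + 2)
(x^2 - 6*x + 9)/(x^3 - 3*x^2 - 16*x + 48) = (x - 3)/(x^2 - 16)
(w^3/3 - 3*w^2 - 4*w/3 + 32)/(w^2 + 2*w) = (w^3 - 9*w^2 - 4*w + 96)/(3*w*(w + 2))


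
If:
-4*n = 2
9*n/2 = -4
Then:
No Solution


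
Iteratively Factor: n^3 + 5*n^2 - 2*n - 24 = (n - 2)*(n^2 + 7*n + 12) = (n - 2)*(n + 4)*(n + 3)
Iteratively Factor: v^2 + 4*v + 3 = (v + 3)*(v + 1)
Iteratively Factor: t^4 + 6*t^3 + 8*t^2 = (t + 4)*(t^3 + 2*t^2) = t*(t + 4)*(t^2 + 2*t) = t*(t + 2)*(t + 4)*(t)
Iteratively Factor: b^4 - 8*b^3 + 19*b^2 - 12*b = (b)*(b^3 - 8*b^2 + 19*b - 12) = b*(b - 4)*(b^2 - 4*b + 3) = b*(b - 4)*(b - 1)*(b - 3)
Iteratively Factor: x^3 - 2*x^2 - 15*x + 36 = (x - 3)*(x^2 + x - 12) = (x - 3)^2*(x + 4)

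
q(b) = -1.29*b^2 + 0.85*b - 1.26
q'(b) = 0.85 - 2.58*b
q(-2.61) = -12.27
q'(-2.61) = 7.58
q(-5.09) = -39.01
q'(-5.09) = 13.98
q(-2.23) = -9.57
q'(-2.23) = 6.60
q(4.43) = -22.81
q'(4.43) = -10.58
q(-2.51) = -11.52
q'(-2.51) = 7.33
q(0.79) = -1.39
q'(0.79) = -1.19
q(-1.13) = -3.87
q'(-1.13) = 3.77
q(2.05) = -4.94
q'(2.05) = -4.44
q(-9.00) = -113.40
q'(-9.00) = 24.07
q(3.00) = -10.32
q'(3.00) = -6.89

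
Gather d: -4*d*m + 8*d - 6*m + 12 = d*(8 - 4*m) - 6*m + 12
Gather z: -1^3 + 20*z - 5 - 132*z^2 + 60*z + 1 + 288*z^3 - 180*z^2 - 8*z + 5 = 288*z^3 - 312*z^2 + 72*z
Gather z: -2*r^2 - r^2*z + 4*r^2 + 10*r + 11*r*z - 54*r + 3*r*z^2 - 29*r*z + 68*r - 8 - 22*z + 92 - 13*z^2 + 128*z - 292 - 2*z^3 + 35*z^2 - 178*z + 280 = 2*r^2 + 24*r - 2*z^3 + z^2*(3*r + 22) + z*(-r^2 - 18*r - 72) + 72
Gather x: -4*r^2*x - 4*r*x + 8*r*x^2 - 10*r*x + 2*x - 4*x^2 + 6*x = x^2*(8*r - 4) + x*(-4*r^2 - 14*r + 8)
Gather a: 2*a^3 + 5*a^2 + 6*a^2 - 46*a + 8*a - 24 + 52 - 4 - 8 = 2*a^3 + 11*a^2 - 38*a + 16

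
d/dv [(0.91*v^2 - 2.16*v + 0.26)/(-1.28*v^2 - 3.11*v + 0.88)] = (-5.5949*v^2 + 2.2672*v - 1.0922)/(1.6384*v^4 + 7.9616*v^3 + 7.4193*v^2 - 5.4736*v + 0.7744)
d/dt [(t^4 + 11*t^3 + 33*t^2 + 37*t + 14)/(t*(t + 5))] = 2*(t^5 + 13*t^4 + 55*t^3 + 64*t^2 - 14*t - 35)/(t^2*(t^2 + 10*t + 25))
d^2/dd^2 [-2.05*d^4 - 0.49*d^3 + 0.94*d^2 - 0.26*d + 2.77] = -24.6*d^2 - 2.94*d + 1.88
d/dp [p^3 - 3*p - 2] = 3*p^2 - 3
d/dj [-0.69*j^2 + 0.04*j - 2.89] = 0.04 - 1.38*j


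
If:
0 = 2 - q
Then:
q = 2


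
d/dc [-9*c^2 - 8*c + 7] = -18*c - 8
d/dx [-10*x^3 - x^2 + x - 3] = -30*x^2 - 2*x + 1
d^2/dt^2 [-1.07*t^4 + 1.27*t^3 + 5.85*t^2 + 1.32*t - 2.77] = -12.84*t^2 + 7.62*t + 11.7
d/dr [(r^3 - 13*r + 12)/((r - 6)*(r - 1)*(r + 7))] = 30*(-2*r - 1)/(r^4 + 2*r^3 - 83*r^2 - 84*r + 1764)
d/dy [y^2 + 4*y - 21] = 2*y + 4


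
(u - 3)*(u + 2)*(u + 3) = u^3 + 2*u^2 - 9*u - 18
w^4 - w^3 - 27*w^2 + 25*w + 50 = (w - 5)*(w - 2)*(w + 1)*(w + 5)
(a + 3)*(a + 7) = a^2 + 10*a + 21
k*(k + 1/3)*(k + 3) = k^3 + 10*k^2/3 + k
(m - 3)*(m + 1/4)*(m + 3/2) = m^3 - 5*m^2/4 - 39*m/8 - 9/8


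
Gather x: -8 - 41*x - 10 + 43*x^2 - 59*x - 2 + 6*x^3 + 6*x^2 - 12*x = 6*x^3 + 49*x^2 - 112*x - 20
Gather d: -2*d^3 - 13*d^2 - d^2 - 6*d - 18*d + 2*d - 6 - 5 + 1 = -2*d^3 - 14*d^2 - 22*d - 10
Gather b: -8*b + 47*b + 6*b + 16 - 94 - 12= 45*b - 90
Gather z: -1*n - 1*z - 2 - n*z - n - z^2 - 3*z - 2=-2*n - z^2 + z*(-n - 4) - 4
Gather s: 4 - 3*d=4 - 3*d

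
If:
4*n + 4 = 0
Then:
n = -1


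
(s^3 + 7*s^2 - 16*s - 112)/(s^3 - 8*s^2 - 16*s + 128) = (s + 7)/(s - 8)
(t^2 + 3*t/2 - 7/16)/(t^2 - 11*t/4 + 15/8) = (16*t^2 + 24*t - 7)/(2*(8*t^2 - 22*t + 15))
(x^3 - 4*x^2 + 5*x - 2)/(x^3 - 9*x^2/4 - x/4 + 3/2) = 4*(x - 1)/(4*x + 3)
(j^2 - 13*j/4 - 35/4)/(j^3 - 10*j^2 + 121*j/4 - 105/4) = (4*j + 7)/(4*j^2 - 20*j + 21)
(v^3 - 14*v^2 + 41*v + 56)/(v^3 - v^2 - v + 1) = (v^2 - 15*v + 56)/(v^2 - 2*v + 1)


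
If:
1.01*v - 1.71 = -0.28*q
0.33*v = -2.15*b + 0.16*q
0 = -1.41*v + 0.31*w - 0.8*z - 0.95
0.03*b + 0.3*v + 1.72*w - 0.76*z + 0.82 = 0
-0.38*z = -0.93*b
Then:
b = 1.45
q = 14.64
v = -2.36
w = 1.48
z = 3.55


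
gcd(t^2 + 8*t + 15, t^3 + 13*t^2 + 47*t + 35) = t + 5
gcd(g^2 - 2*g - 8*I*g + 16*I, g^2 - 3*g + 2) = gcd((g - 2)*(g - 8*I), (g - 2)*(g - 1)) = g - 2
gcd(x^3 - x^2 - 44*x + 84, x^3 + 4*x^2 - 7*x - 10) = x - 2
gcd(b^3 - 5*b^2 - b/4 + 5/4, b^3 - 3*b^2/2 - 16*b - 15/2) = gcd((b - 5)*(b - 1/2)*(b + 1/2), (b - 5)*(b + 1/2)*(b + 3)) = b^2 - 9*b/2 - 5/2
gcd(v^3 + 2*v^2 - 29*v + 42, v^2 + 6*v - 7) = v + 7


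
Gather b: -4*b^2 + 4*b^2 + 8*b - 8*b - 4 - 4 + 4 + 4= 0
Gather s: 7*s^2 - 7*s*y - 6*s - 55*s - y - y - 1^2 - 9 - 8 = 7*s^2 + s*(-7*y - 61) - 2*y - 18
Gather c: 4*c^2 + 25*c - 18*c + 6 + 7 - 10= 4*c^2 + 7*c + 3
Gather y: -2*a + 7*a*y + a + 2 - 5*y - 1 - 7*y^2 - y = -a - 7*y^2 + y*(7*a - 6) + 1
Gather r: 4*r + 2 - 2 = 4*r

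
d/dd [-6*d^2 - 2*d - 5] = -12*d - 2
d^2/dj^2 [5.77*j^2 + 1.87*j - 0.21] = 11.5400000000000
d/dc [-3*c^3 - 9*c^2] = 9*c*(-c - 2)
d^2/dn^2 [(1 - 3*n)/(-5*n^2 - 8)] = 10*(20*n^2*(3*n - 1) + (1 - 9*n)*(5*n^2 + 8))/(5*n^2 + 8)^3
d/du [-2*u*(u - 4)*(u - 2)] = -6*u^2 + 24*u - 16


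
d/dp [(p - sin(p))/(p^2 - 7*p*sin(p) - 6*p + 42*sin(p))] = (6*p^2*cos(p) - p^2 + 2*p*sin(p) - 36*p*cos(p) - 7*sin(p)^2 + 36*sin(p))/((p - 6)^2*(p - 7*sin(p))^2)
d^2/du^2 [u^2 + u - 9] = 2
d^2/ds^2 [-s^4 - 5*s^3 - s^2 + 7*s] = -12*s^2 - 30*s - 2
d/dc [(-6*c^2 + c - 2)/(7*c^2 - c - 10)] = (-c^2 + 148*c - 12)/(49*c^4 - 14*c^3 - 139*c^2 + 20*c + 100)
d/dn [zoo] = 0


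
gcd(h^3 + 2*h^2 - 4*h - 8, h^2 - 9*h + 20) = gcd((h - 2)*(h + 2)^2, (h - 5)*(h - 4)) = 1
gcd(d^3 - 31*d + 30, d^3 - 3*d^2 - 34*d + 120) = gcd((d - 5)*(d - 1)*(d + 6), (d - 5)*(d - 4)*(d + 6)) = d^2 + d - 30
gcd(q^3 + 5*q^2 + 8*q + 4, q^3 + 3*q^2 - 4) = q^2 + 4*q + 4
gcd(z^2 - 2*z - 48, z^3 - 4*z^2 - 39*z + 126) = z + 6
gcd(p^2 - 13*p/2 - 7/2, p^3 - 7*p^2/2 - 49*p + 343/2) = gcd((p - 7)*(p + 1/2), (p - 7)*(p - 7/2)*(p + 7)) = p - 7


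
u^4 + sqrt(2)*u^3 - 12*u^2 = u^2*(u - 2*sqrt(2))*(u + 3*sqrt(2))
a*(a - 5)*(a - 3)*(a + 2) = a^4 - 6*a^3 - a^2 + 30*a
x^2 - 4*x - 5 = (x - 5)*(x + 1)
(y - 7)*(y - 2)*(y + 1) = y^3 - 8*y^2 + 5*y + 14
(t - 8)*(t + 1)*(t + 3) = t^3 - 4*t^2 - 29*t - 24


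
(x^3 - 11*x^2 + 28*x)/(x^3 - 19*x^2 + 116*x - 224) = x/(x - 8)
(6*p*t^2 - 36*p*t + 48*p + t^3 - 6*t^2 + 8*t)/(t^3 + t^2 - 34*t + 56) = (6*p + t)/(t + 7)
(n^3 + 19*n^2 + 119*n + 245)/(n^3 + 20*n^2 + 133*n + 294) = (n + 5)/(n + 6)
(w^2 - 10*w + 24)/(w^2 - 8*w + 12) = (w - 4)/(w - 2)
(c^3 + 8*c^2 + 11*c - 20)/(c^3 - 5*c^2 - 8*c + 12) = (c^2 + 9*c + 20)/(c^2 - 4*c - 12)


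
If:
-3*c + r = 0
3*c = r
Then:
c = r/3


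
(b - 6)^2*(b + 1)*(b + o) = b^4 + b^3*o - 11*b^3 - 11*b^2*o + 24*b^2 + 24*b*o + 36*b + 36*o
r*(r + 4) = r^2 + 4*r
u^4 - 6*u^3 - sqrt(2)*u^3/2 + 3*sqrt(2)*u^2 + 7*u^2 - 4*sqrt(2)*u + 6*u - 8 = (u - 4)*(u - 2)*(u - sqrt(2))*(u + sqrt(2)/2)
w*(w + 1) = w^2 + w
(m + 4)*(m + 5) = m^2 + 9*m + 20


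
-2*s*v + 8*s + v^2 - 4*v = (-2*s + v)*(v - 4)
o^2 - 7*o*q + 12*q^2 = (o - 4*q)*(o - 3*q)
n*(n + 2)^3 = n^4 + 6*n^3 + 12*n^2 + 8*n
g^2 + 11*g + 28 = (g + 4)*(g + 7)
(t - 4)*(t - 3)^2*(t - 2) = t^4 - 12*t^3 + 53*t^2 - 102*t + 72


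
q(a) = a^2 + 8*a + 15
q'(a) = 2*a + 8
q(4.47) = 70.74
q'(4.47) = 16.94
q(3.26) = 51.71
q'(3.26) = 14.52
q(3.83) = 60.31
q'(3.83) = 15.66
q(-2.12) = 2.53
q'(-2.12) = 3.76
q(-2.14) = 2.46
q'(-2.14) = 3.72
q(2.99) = 47.86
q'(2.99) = 13.98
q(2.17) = 37.07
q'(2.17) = 12.34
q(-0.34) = 12.40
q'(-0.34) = 7.32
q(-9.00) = 24.00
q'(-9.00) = -10.00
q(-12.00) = 63.00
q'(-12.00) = -16.00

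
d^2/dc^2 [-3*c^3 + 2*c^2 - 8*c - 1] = 4 - 18*c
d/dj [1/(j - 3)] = -1/(j - 3)^2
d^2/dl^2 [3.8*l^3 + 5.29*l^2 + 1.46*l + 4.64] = 22.8*l + 10.58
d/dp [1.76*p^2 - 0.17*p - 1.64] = 3.52*p - 0.17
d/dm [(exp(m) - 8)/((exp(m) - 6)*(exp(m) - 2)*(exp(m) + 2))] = 2*(-exp(3*m) + 15*exp(2*m) - 48*exp(m) - 4)*exp(m)/(exp(6*m) - 12*exp(5*m) + 28*exp(4*m) + 96*exp(3*m) - 272*exp(2*m) - 192*exp(m) + 576)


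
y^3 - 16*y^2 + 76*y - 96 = (y - 8)*(y - 6)*(y - 2)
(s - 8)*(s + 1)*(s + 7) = s^3 - 57*s - 56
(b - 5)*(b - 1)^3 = b^4 - 8*b^3 + 18*b^2 - 16*b + 5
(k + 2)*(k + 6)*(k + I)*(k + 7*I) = k^4 + 8*k^3 + 8*I*k^3 + 5*k^2 + 64*I*k^2 - 56*k + 96*I*k - 84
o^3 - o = o*(o - 1)*(o + 1)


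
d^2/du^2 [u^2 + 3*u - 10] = 2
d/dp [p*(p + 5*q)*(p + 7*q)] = 3*p^2 + 24*p*q + 35*q^2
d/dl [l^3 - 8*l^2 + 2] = l*(3*l - 16)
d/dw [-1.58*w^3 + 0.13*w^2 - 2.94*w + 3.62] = -4.74*w^2 + 0.26*w - 2.94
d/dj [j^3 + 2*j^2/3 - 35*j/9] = 3*j^2 + 4*j/3 - 35/9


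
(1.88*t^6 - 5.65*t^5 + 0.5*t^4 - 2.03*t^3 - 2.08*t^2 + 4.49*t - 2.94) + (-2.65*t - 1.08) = 1.88*t^6 - 5.65*t^5 + 0.5*t^4 - 2.03*t^3 - 2.08*t^2 + 1.84*t - 4.02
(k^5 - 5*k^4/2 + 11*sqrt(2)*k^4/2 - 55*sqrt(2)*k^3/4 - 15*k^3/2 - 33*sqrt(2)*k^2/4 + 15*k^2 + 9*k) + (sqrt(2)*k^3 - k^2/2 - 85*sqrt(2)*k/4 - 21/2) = k^5 - 5*k^4/2 + 11*sqrt(2)*k^4/2 - 51*sqrt(2)*k^3/4 - 15*k^3/2 - 33*sqrt(2)*k^2/4 + 29*k^2/2 - 85*sqrt(2)*k/4 + 9*k - 21/2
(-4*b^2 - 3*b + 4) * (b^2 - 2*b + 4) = -4*b^4 + 5*b^3 - 6*b^2 - 20*b + 16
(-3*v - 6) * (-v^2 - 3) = 3*v^3 + 6*v^2 + 9*v + 18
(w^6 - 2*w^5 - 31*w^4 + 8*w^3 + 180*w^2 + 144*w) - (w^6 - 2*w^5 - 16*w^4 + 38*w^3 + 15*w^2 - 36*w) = -15*w^4 - 30*w^3 + 165*w^2 + 180*w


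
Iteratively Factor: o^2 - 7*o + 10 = (o - 2)*(o - 5)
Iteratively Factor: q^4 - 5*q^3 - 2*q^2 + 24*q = (q - 4)*(q^3 - q^2 - 6*q) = (q - 4)*(q - 3)*(q^2 + 2*q) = (q - 4)*(q - 3)*(q + 2)*(q)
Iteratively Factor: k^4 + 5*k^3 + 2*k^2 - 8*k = (k + 4)*(k^3 + k^2 - 2*k) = k*(k + 4)*(k^2 + k - 2) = k*(k - 1)*(k + 4)*(k + 2)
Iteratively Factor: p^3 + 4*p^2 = (p + 4)*(p^2) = p*(p + 4)*(p)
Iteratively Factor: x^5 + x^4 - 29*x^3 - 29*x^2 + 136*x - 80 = (x + 4)*(x^4 - 3*x^3 - 17*x^2 + 39*x - 20) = (x + 4)^2*(x^3 - 7*x^2 + 11*x - 5) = (x - 1)*(x + 4)^2*(x^2 - 6*x + 5) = (x - 1)^2*(x + 4)^2*(x - 5)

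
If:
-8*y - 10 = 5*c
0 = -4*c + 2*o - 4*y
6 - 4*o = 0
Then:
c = 16/3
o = 3/2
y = -55/12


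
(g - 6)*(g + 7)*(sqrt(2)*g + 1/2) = sqrt(2)*g^3 + g^2/2 + sqrt(2)*g^2 - 42*sqrt(2)*g + g/2 - 21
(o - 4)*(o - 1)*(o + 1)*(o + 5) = o^4 + o^3 - 21*o^2 - o + 20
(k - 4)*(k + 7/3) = k^2 - 5*k/3 - 28/3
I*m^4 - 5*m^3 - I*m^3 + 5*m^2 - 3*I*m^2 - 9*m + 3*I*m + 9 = (m - 1)*(m + 3*I)^2*(I*m + 1)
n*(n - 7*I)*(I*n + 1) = I*n^3 + 8*n^2 - 7*I*n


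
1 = 1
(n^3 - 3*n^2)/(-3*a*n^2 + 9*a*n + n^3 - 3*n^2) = -n/(3*a - n)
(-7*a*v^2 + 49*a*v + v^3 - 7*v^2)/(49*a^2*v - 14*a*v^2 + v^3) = (v - 7)/(-7*a + v)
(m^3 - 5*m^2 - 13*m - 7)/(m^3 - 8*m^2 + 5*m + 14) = (m + 1)/(m - 2)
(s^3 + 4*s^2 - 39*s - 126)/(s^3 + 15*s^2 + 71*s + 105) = (s - 6)/(s + 5)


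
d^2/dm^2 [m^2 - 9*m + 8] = 2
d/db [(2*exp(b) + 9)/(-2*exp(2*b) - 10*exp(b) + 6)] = (exp(2*b) + 9*exp(b) + 51/2)*exp(b)/(exp(4*b) + 10*exp(3*b) + 19*exp(2*b) - 30*exp(b) + 9)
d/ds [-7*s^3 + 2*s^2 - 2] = s*(4 - 21*s)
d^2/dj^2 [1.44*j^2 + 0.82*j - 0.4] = 2.88000000000000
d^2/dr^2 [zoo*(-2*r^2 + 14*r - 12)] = zoo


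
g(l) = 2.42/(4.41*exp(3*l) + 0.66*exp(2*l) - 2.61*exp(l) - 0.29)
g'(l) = 2.42*(-13.23*exp(3*l) - 1.32*exp(2*l) + 2.61*exp(l))/(4.41*exp(3*l) + 0.66*exp(2*l) - 2.61*exp(l) - 0.29)^2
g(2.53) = 0.00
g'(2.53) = -0.00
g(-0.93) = -2.56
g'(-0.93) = 0.03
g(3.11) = 0.00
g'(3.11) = -0.00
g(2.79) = 0.00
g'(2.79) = -0.00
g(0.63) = 0.09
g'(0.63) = -0.30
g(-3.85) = -7.01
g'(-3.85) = 1.11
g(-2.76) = -5.36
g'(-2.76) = 1.86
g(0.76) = 0.06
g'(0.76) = -0.19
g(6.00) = 0.00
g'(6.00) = 0.00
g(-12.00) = -8.34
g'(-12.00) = 0.00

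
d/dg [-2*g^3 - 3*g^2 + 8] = 6*g*(-g - 1)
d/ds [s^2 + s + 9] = 2*s + 1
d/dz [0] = 0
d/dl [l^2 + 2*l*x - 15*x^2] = 2*l + 2*x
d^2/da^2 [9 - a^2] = -2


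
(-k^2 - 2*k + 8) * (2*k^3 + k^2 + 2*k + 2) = -2*k^5 - 5*k^4 + 12*k^3 + 2*k^2 + 12*k + 16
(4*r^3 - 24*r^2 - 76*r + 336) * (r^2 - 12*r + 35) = 4*r^5 - 72*r^4 + 352*r^3 + 408*r^2 - 6692*r + 11760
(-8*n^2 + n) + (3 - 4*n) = -8*n^2 - 3*n + 3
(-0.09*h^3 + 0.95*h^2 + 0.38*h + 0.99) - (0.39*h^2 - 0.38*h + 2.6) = -0.09*h^3 + 0.56*h^2 + 0.76*h - 1.61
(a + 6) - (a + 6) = 0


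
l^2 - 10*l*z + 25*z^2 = (l - 5*z)^2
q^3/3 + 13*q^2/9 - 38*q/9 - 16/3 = (q/3 + 1/3)*(q - 8/3)*(q + 6)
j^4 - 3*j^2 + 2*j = j*(j - 1)^2*(j + 2)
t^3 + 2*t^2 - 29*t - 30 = (t - 5)*(t + 1)*(t + 6)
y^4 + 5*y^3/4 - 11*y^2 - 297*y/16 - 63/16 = (y - 7/2)*(y + 1/4)*(y + 3/2)*(y + 3)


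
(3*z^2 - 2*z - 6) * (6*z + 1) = 18*z^3 - 9*z^2 - 38*z - 6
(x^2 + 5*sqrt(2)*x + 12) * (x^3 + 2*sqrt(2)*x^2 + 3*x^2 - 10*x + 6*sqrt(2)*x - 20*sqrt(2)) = x^5 + 3*x^4 + 7*sqrt(2)*x^4 + 22*x^3 + 21*sqrt(2)*x^3 - 46*sqrt(2)*x^2 + 96*x^2 - 320*x + 72*sqrt(2)*x - 240*sqrt(2)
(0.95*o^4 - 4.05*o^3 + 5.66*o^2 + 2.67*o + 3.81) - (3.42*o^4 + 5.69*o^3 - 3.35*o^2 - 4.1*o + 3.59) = -2.47*o^4 - 9.74*o^3 + 9.01*o^2 + 6.77*o + 0.22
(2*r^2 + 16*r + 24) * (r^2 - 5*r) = 2*r^4 + 6*r^3 - 56*r^2 - 120*r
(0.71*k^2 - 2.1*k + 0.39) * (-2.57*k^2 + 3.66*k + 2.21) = -1.8247*k^4 + 7.9956*k^3 - 7.1192*k^2 - 3.2136*k + 0.8619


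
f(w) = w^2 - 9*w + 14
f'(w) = 2*w - 9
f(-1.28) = 27.16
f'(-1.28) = -11.56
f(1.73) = 1.42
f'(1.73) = -5.54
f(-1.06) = 24.66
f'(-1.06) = -11.12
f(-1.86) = 34.20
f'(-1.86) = -12.72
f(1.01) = 5.93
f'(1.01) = -6.98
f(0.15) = 12.67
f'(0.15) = -8.70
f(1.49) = 2.81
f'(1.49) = -6.02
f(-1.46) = 29.27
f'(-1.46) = -11.92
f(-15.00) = 374.00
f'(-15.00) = -39.00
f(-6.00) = 104.00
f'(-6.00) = -21.00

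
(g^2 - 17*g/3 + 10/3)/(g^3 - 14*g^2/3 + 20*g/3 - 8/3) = (g - 5)/(g^2 - 4*g + 4)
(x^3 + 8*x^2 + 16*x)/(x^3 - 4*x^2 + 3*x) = (x^2 + 8*x + 16)/(x^2 - 4*x + 3)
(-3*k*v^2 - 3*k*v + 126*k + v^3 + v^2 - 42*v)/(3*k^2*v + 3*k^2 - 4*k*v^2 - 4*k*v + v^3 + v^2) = (v^2 + v - 42)/(-k*v - k + v^2 + v)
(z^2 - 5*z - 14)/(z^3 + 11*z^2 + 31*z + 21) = (z^2 - 5*z - 14)/(z^3 + 11*z^2 + 31*z + 21)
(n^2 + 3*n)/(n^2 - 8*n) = (n + 3)/(n - 8)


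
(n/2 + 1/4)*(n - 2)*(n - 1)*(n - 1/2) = n^4/2 - 3*n^3/2 + 7*n^2/8 + 3*n/8 - 1/4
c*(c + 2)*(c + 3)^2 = c^4 + 8*c^3 + 21*c^2 + 18*c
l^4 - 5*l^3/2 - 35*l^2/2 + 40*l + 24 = (l - 4)*(l - 3)*(l + 1/2)*(l + 4)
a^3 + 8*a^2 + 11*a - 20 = (a - 1)*(a + 4)*(a + 5)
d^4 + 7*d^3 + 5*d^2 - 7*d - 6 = (d - 1)*(d + 1)^2*(d + 6)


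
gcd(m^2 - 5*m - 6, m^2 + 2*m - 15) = 1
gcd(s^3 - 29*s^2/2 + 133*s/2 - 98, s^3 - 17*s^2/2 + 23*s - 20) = s - 4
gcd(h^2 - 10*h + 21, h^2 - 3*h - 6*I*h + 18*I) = h - 3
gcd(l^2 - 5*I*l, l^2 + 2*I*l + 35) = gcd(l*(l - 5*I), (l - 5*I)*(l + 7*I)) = l - 5*I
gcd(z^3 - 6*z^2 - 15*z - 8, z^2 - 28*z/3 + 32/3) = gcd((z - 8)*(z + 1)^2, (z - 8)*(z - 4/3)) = z - 8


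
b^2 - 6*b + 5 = (b - 5)*(b - 1)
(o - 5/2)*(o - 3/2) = o^2 - 4*o + 15/4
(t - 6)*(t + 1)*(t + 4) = t^3 - t^2 - 26*t - 24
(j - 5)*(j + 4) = j^2 - j - 20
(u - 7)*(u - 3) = u^2 - 10*u + 21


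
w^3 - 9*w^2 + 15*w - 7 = (w - 7)*(w - 1)^2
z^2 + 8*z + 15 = (z + 3)*(z + 5)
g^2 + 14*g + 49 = (g + 7)^2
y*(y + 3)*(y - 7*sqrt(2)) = y^3 - 7*sqrt(2)*y^2 + 3*y^2 - 21*sqrt(2)*y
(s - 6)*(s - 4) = s^2 - 10*s + 24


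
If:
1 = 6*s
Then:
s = 1/6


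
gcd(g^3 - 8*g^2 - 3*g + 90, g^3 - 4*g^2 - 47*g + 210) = g^2 - 11*g + 30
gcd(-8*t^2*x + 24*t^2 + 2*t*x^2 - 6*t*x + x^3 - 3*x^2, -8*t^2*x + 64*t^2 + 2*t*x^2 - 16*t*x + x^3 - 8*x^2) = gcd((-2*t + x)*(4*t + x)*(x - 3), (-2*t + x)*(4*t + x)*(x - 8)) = -8*t^2 + 2*t*x + x^2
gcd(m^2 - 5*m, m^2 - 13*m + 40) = m - 5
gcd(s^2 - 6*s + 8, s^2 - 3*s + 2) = s - 2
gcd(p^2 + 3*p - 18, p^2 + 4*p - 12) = p + 6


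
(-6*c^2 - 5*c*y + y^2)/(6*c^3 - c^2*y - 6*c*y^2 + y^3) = 1/(-c + y)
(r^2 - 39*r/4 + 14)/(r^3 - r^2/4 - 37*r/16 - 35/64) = 16*(r - 8)/(16*r^2 + 24*r + 5)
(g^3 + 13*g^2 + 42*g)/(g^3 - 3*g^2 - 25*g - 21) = g*(g^2 + 13*g + 42)/(g^3 - 3*g^2 - 25*g - 21)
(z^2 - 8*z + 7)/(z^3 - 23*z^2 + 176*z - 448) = (z - 1)/(z^2 - 16*z + 64)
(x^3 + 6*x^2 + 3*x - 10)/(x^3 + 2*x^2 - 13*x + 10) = (x + 2)/(x - 2)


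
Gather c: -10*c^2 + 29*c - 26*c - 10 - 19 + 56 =-10*c^2 + 3*c + 27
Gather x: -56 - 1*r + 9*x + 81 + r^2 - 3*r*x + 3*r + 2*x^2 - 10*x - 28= r^2 + 2*r + 2*x^2 + x*(-3*r - 1) - 3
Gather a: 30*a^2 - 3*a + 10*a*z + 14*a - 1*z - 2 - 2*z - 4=30*a^2 + a*(10*z + 11) - 3*z - 6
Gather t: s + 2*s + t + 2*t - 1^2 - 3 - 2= 3*s + 3*t - 6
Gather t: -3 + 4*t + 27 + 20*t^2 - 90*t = 20*t^2 - 86*t + 24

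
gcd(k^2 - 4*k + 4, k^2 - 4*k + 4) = k^2 - 4*k + 4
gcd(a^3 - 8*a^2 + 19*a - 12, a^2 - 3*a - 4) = a - 4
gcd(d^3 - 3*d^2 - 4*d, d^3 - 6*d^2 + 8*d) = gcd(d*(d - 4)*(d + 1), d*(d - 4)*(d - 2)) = d^2 - 4*d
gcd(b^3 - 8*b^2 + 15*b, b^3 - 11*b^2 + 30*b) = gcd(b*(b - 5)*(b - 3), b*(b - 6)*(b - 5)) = b^2 - 5*b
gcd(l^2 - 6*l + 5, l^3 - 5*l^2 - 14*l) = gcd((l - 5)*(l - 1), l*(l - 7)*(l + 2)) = 1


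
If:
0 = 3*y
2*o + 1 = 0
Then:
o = -1/2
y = 0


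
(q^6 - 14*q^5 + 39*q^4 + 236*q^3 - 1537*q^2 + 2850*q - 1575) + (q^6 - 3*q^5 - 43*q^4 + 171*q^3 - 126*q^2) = 2*q^6 - 17*q^5 - 4*q^4 + 407*q^3 - 1663*q^2 + 2850*q - 1575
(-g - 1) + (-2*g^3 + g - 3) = -2*g^3 - 4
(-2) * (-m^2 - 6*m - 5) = 2*m^2 + 12*m + 10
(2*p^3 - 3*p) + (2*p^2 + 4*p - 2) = 2*p^3 + 2*p^2 + p - 2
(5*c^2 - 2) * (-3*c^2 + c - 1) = -15*c^4 + 5*c^3 + c^2 - 2*c + 2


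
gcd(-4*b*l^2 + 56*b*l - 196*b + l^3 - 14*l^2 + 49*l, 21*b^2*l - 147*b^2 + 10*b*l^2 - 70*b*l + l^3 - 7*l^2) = l - 7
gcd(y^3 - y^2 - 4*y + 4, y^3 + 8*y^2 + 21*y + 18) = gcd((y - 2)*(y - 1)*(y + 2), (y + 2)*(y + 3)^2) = y + 2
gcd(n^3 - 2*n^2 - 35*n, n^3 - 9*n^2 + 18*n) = n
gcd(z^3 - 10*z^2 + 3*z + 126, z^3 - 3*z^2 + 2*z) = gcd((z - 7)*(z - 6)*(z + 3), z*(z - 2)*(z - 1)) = 1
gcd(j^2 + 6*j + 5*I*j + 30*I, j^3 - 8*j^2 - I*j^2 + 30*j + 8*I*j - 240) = j + 5*I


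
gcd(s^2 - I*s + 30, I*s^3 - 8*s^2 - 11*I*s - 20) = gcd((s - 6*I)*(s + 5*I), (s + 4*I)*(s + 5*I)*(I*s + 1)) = s + 5*I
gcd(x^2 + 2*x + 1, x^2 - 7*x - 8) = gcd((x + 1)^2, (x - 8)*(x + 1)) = x + 1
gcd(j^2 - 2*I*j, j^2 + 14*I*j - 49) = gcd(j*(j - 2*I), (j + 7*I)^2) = 1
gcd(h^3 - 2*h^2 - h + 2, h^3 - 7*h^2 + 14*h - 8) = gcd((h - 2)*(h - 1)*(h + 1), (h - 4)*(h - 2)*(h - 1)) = h^2 - 3*h + 2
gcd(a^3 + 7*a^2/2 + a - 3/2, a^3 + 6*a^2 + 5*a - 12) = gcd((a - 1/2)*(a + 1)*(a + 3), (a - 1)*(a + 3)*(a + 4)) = a + 3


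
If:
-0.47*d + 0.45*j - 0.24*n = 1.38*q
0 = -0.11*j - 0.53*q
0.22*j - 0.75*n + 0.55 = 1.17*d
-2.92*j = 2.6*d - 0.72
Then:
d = -0.02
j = 0.26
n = 0.84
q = -0.05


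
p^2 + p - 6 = (p - 2)*(p + 3)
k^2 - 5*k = k*(k - 5)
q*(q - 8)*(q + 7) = q^3 - q^2 - 56*q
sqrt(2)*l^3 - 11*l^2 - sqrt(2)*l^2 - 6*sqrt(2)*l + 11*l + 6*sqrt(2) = (l - 1)*(l - 6*sqrt(2))*(sqrt(2)*l + 1)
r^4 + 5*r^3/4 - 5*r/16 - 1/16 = (r - 1/2)*(r + 1/4)*(r + 1/2)*(r + 1)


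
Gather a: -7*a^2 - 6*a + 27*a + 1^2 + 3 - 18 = -7*a^2 + 21*a - 14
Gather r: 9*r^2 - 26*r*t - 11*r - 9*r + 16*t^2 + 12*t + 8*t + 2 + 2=9*r^2 + r*(-26*t - 20) + 16*t^2 + 20*t + 4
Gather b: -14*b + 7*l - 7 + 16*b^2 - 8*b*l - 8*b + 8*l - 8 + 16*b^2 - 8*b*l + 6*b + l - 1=32*b^2 + b*(-16*l - 16) + 16*l - 16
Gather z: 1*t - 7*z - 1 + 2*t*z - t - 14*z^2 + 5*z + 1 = -14*z^2 + z*(2*t - 2)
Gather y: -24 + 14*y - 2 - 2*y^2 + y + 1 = -2*y^2 + 15*y - 25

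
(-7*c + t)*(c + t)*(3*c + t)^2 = -63*c^4 - 96*c^3*t - 34*c^2*t^2 + t^4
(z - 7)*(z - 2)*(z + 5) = z^3 - 4*z^2 - 31*z + 70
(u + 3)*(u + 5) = u^2 + 8*u + 15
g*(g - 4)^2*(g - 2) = g^4 - 10*g^3 + 32*g^2 - 32*g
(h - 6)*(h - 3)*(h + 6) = h^3 - 3*h^2 - 36*h + 108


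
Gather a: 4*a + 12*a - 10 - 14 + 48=16*a + 24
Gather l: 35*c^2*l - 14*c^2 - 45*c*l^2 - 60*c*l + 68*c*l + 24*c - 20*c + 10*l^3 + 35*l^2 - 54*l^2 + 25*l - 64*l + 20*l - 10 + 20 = -14*c^2 + 4*c + 10*l^3 + l^2*(-45*c - 19) + l*(35*c^2 + 8*c - 19) + 10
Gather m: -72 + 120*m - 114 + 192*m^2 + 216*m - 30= 192*m^2 + 336*m - 216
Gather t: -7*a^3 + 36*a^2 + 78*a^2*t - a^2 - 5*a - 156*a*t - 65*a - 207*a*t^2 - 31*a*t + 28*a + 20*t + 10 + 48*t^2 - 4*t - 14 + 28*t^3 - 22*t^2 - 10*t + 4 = -7*a^3 + 35*a^2 - 42*a + 28*t^3 + t^2*(26 - 207*a) + t*(78*a^2 - 187*a + 6)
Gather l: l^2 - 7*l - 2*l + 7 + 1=l^2 - 9*l + 8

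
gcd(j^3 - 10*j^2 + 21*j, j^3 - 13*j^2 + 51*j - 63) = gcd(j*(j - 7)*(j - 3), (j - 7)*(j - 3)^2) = j^2 - 10*j + 21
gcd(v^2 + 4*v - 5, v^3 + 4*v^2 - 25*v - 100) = v + 5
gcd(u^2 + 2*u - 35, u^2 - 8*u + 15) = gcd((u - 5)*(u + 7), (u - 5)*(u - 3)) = u - 5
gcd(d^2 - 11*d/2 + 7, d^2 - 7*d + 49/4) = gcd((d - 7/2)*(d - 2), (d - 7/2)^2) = d - 7/2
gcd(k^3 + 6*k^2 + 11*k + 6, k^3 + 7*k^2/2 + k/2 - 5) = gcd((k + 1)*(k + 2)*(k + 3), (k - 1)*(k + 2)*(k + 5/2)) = k + 2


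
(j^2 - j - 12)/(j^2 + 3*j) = (j - 4)/j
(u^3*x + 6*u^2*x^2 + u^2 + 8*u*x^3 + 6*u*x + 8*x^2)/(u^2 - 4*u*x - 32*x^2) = (-u^2*x - 2*u*x^2 - u - 2*x)/(-u + 8*x)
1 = 1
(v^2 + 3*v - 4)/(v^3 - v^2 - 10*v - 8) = (-v^2 - 3*v + 4)/(-v^3 + v^2 + 10*v + 8)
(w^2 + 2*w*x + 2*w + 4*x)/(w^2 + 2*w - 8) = (w^2 + 2*w*x + 2*w + 4*x)/(w^2 + 2*w - 8)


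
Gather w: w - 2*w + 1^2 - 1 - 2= -w - 2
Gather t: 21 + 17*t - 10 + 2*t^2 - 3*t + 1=2*t^2 + 14*t + 12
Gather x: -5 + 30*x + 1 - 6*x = 24*x - 4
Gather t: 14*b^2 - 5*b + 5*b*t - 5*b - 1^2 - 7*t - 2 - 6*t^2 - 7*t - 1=14*b^2 - 10*b - 6*t^2 + t*(5*b - 14) - 4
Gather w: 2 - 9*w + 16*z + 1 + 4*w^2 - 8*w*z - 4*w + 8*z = 4*w^2 + w*(-8*z - 13) + 24*z + 3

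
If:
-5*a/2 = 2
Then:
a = -4/5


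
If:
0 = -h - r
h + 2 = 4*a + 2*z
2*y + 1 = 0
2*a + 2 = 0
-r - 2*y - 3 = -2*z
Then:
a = -1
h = -2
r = 2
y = -1/2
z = 2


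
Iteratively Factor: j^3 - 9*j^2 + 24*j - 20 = (j - 2)*(j^2 - 7*j + 10) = (j - 2)^2*(j - 5)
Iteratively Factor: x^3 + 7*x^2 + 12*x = (x + 4)*(x^2 + 3*x) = x*(x + 4)*(x + 3)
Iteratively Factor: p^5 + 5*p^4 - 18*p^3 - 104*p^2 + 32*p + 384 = (p + 3)*(p^4 + 2*p^3 - 24*p^2 - 32*p + 128) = (p + 3)*(p + 4)*(p^3 - 2*p^2 - 16*p + 32) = (p + 3)*(p + 4)^2*(p^2 - 6*p + 8) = (p - 4)*(p + 3)*(p + 4)^2*(p - 2)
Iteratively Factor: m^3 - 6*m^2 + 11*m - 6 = (m - 1)*(m^2 - 5*m + 6) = (m - 3)*(m - 1)*(m - 2)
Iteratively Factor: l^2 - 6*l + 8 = (l - 2)*(l - 4)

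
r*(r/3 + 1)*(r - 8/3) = r^3/3 + r^2/9 - 8*r/3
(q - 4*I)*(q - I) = q^2 - 5*I*q - 4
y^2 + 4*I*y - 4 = (y + 2*I)^2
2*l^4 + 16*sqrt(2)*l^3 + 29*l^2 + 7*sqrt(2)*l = l*(l + 7*sqrt(2))*(sqrt(2)*l + 1)^2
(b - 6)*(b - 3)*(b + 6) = b^3 - 3*b^2 - 36*b + 108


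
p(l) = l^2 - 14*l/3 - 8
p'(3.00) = 1.33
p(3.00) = -13.00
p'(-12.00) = -28.67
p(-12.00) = 192.00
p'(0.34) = -3.99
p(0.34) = -9.47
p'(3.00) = 1.33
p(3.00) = -13.00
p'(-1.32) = -7.31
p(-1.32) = -0.10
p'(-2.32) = -9.31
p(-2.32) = 8.21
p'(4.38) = 4.09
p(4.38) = -9.26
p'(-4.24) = -13.15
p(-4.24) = 29.76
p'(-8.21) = -21.09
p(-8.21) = 97.72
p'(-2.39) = -9.45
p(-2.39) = 8.87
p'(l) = 2*l - 14/3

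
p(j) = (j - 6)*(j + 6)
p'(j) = 2*j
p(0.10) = -35.99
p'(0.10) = 0.20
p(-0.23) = -35.95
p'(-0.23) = -0.46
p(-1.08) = -34.83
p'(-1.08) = -2.16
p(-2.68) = -28.82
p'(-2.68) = -5.36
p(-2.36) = -30.43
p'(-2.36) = -4.72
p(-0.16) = -35.97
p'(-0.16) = -0.32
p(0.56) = -35.69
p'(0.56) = 1.12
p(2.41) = -30.19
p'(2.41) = 4.82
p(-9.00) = 45.00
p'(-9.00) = -18.00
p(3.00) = -27.00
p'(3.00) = 6.00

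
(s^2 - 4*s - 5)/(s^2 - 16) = (s^2 - 4*s - 5)/(s^2 - 16)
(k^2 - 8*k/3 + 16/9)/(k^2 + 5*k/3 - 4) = (k - 4/3)/(k + 3)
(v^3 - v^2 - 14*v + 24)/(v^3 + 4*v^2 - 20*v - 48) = (v^3 - v^2 - 14*v + 24)/(v^3 + 4*v^2 - 20*v - 48)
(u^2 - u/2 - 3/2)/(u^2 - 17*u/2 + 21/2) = (u + 1)/(u - 7)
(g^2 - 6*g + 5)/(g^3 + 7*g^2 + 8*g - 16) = (g - 5)/(g^2 + 8*g + 16)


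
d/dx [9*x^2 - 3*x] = 18*x - 3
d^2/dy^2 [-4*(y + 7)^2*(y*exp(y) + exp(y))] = 4*(-y^3 - 21*y^2 - 129*y - 205)*exp(y)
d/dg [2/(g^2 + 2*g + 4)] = 4*(-g - 1)/(g^2 + 2*g + 4)^2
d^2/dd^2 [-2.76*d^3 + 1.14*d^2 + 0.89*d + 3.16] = 2.28 - 16.56*d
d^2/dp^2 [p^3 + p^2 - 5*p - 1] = 6*p + 2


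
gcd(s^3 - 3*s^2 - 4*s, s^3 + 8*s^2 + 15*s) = s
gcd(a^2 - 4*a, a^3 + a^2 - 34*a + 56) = a - 4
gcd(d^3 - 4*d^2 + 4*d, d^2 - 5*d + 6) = d - 2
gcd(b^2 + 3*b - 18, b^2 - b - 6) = b - 3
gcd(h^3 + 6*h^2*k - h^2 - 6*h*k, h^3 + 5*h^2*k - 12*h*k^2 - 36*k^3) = h + 6*k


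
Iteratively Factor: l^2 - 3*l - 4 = (l - 4)*(l + 1)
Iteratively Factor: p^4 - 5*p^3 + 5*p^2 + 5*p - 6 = (p - 1)*(p^3 - 4*p^2 + p + 6) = (p - 1)*(p + 1)*(p^2 - 5*p + 6) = (p - 3)*(p - 1)*(p + 1)*(p - 2)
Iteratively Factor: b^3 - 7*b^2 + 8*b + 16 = (b - 4)*(b^2 - 3*b - 4) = (b - 4)^2*(b + 1)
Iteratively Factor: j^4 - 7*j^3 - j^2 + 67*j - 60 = (j - 1)*(j^3 - 6*j^2 - 7*j + 60) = (j - 5)*(j - 1)*(j^2 - j - 12) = (j - 5)*(j - 1)*(j + 3)*(j - 4)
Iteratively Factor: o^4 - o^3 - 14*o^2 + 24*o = (o - 2)*(o^3 + o^2 - 12*o) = (o - 2)*(o + 4)*(o^2 - 3*o) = (o - 3)*(o - 2)*(o + 4)*(o)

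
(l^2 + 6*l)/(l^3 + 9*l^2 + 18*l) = 1/(l + 3)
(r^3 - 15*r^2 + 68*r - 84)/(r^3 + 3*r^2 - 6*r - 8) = (r^2 - 13*r + 42)/(r^2 + 5*r + 4)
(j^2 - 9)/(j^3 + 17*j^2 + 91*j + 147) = (j - 3)/(j^2 + 14*j + 49)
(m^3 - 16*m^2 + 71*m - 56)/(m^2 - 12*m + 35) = (m^2 - 9*m + 8)/(m - 5)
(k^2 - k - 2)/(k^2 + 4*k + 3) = (k - 2)/(k + 3)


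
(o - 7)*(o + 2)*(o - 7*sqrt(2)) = o^3 - 7*sqrt(2)*o^2 - 5*o^2 - 14*o + 35*sqrt(2)*o + 98*sqrt(2)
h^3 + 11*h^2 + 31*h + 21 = (h + 1)*(h + 3)*(h + 7)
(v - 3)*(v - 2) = v^2 - 5*v + 6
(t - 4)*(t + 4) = t^2 - 16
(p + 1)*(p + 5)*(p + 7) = p^3 + 13*p^2 + 47*p + 35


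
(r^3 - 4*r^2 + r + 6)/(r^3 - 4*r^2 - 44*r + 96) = (r^2 - 2*r - 3)/(r^2 - 2*r - 48)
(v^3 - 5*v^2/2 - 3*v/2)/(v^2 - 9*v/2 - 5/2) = v*(v - 3)/(v - 5)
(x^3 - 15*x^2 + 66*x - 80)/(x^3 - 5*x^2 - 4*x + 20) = (x - 8)/(x + 2)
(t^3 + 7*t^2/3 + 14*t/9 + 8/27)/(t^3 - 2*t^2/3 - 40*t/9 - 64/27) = (3*t + 1)/(3*t - 8)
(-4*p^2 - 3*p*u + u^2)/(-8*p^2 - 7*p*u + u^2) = (4*p - u)/(8*p - u)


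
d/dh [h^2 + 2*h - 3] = 2*h + 2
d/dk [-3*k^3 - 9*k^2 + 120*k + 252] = -9*k^2 - 18*k + 120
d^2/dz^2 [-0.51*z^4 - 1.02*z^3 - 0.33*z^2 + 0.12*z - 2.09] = -6.12*z^2 - 6.12*z - 0.66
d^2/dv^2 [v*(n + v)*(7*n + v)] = 16*n + 6*v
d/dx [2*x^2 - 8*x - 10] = 4*x - 8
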